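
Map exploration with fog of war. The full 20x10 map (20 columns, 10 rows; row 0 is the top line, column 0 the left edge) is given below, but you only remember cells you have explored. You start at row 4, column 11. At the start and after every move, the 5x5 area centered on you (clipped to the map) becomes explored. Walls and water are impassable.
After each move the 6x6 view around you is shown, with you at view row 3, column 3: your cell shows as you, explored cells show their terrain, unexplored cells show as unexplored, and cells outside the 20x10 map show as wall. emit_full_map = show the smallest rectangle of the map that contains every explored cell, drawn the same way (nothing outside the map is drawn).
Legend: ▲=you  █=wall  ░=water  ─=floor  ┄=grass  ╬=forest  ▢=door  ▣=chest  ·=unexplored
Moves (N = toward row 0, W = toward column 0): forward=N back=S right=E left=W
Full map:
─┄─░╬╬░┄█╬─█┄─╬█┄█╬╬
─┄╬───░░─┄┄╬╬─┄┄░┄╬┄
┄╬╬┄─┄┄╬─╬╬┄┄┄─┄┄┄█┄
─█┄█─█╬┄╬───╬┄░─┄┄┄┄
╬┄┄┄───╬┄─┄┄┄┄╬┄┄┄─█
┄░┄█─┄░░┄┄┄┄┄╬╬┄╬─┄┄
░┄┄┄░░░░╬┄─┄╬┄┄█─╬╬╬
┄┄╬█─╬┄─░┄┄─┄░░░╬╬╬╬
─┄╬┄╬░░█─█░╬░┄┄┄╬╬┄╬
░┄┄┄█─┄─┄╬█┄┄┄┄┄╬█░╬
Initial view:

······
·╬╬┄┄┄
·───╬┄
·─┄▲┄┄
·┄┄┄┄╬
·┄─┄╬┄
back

·╬╬┄┄┄
·───╬┄
·─┄┄┄┄
·┄┄▲┄╬
·┄─┄╬┄
·┄┄─┄░

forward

······
·╬╬┄┄┄
·───╬┄
·─┄▲┄┄
·┄┄┄┄╬
·┄─┄╬┄

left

······
·─╬╬┄┄
·╬───╬
·┄─▲┄┄
·┄┄┄┄┄
·╬┄─┄╬

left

······
·╬─╬╬┄
·┄╬───
·╬┄▲┄┄
·░┄┄┄┄
·░╬┄─┄

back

·╬─╬╬┄
·┄╬───
·╬┄─┄┄
·░┄▲┄┄
·░╬┄─┄
·─░┄┄─

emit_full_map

╬─╬╬┄┄┄
┄╬───╬┄
╬┄─┄┄┄┄
░┄▲┄┄┄╬
░╬┄─┄╬┄
─░┄┄─┄░

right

╬─╬╬┄┄
┄╬───╬
╬┄─┄┄┄
░┄┄▲┄┄
░╬┄─┄╬
─░┄┄─┄

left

·╬─╬╬┄
·┄╬───
·╬┄─┄┄
·░┄▲┄┄
·░╬┄─┄
·─░┄┄─

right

╬─╬╬┄┄
┄╬───╬
╬┄─┄┄┄
░┄┄▲┄┄
░╬┄─┄╬
─░┄┄─┄

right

─╬╬┄┄┄
╬───╬┄
┄─┄┄┄┄
┄┄┄▲┄╬
╬┄─┄╬┄
░┄┄─┄░

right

╬╬┄┄┄·
───╬┄░
─┄┄┄┄╬
┄┄┄▲╬╬
┄─┄╬┄┄
┄┄─┄░░

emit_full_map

╬─╬╬┄┄┄·
┄╬───╬┄░
╬┄─┄┄┄┄╬
░┄┄┄┄▲╬╬
░╬┄─┄╬┄┄
─░┄┄─┄░░

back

───╬┄░
─┄┄┄┄╬
┄┄┄┄╬╬
┄─┄▲┄┄
┄┄─┄░░
·░╬░┄┄

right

──╬┄░·
┄┄┄┄╬┄
┄┄┄╬╬┄
─┄╬▲┄█
┄─┄░░░
░╬░┄┄┄

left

───╬┄░
─┄┄┄┄╬
┄┄┄┄╬╬
┄─┄▲┄┄
┄┄─┄░░
·░╬░┄┄

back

─┄┄┄┄╬
┄┄┄┄╬╬
┄─┄╬┄┄
┄┄─▲░░
·░╬░┄┄
·█┄┄┄┄

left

┄─┄┄┄┄
┄┄┄┄┄╬
╬┄─┄╬┄
░┄┄▲┄░
·█░╬░┄
·╬█┄┄┄

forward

╬───╬┄
┄─┄┄┄┄
┄┄┄┄┄╬
╬┄─▲╬┄
░┄┄─┄░
·█░╬░┄

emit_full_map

╬─╬╬┄┄┄··
┄╬───╬┄░·
╬┄─┄┄┄┄╬┄
░┄┄┄┄┄╬╬┄
░╬┄─▲╬┄┄█
─░┄┄─┄░░░
··█░╬░┄┄┄
··╬█┄┄┄┄·


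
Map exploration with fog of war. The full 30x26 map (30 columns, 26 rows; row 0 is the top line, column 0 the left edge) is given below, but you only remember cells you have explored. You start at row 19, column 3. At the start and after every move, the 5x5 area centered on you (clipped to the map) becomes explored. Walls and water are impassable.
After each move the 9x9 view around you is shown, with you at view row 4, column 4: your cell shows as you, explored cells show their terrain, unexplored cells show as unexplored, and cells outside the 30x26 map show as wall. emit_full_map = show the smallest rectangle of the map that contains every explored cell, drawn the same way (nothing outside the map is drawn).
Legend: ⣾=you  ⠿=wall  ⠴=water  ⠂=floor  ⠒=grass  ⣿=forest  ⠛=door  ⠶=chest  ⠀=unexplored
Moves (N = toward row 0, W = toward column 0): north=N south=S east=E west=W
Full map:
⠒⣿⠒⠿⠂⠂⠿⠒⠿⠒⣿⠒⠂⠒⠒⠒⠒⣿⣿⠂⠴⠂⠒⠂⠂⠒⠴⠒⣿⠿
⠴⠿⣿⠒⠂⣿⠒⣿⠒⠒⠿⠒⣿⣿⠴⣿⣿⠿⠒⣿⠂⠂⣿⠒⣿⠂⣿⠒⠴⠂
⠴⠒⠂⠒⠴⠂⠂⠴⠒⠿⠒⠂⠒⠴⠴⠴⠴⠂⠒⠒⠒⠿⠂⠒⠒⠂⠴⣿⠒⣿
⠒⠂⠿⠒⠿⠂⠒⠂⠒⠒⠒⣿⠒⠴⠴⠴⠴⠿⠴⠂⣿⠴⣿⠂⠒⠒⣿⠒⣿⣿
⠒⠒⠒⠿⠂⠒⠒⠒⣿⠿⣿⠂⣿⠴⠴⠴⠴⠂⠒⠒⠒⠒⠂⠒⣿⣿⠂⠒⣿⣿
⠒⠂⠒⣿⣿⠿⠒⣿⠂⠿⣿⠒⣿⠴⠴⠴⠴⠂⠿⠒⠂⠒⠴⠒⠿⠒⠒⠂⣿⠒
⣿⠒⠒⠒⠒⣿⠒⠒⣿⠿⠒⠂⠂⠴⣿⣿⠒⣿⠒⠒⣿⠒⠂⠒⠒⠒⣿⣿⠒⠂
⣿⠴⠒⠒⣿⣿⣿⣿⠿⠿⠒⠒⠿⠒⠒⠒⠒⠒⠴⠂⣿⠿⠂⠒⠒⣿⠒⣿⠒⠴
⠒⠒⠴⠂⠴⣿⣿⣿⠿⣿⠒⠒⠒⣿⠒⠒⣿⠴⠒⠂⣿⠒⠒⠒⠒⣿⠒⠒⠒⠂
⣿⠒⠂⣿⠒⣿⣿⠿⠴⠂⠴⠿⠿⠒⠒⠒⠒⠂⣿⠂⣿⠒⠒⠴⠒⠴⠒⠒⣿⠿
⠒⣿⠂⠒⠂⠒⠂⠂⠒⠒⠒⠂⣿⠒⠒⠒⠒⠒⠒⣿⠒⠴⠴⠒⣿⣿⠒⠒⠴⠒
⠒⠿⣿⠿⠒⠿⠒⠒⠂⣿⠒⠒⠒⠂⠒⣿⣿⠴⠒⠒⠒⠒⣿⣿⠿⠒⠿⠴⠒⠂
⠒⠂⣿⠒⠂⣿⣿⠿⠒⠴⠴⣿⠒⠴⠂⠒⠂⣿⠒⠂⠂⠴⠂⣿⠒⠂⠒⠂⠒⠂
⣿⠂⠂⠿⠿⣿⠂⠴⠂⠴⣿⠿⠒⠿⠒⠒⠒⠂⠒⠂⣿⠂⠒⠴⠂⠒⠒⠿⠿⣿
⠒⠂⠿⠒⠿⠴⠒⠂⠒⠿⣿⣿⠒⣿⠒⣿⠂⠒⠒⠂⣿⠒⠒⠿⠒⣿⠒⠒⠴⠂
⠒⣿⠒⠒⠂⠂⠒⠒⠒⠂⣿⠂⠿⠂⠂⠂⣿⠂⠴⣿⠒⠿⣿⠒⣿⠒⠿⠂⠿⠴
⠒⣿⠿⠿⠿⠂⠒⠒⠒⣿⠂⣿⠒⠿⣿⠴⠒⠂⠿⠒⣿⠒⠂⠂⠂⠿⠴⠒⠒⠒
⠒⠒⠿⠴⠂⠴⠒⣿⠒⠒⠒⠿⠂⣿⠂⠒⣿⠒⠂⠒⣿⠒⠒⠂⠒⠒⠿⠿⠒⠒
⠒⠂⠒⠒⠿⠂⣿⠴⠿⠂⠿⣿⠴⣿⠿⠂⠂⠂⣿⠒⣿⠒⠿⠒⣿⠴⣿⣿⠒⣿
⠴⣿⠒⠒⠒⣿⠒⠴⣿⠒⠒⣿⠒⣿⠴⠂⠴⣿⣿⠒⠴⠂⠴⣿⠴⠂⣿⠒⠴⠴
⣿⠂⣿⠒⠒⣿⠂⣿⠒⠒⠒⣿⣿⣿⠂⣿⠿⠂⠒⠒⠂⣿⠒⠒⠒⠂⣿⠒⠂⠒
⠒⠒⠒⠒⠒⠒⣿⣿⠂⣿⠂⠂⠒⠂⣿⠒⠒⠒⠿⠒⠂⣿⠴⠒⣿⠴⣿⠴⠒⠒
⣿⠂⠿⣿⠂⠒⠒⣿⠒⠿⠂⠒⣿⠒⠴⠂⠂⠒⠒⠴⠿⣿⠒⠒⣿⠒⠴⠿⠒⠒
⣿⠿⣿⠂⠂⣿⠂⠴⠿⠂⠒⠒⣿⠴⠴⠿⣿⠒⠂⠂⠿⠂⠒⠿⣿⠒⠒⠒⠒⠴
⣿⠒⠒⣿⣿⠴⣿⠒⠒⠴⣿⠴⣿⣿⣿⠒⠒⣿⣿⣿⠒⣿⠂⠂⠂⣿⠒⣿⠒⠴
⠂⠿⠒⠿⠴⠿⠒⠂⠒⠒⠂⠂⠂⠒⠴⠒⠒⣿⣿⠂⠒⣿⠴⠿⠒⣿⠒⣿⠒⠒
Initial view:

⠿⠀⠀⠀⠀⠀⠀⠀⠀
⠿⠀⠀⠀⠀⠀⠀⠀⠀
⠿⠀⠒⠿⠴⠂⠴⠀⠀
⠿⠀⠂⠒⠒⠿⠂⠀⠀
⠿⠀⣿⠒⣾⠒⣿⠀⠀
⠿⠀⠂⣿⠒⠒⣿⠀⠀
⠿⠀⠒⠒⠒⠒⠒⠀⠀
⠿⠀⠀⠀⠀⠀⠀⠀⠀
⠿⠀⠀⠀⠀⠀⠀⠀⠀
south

⠿⠀⠀⠀⠀⠀⠀⠀⠀
⠿⠀⠒⠿⠴⠂⠴⠀⠀
⠿⠀⠂⠒⠒⠿⠂⠀⠀
⠿⠀⣿⠒⠒⠒⣿⠀⠀
⠿⠀⠂⣿⣾⠒⣿⠀⠀
⠿⠀⠒⠒⠒⠒⠒⠀⠀
⠿⠀⠂⠿⣿⠂⠒⠀⠀
⠿⠀⠀⠀⠀⠀⠀⠀⠀
⠿⠀⠀⠀⠀⠀⠀⠀⠀

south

⠿⠀⠒⠿⠴⠂⠴⠀⠀
⠿⠀⠂⠒⠒⠿⠂⠀⠀
⠿⠀⣿⠒⠒⠒⣿⠀⠀
⠿⠀⠂⣿⠒⠒⣿⠀⠀
⠿⠀⠒⠒⣾⠒⠒⠀⠀
⠿⠀⠂⠿⣿⠂⠒⠀⠀
⠿⠀⠿⣿⠂⠂⣿⠀⠀
⠿⠀⠀⠀⠀⠀⠀⠀⠀
⠿⠀⠀⠀⠀⠀⠀⠀⠀

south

⠿⠀⠂⠒⠒⠿⠂⠀⠀
⠿⠀⣿⠒⠒⠒⣿⠀⠀
⠿⠀⠂⣿⠒⠒⣿⠀⠀
⠿⠀⠒⠒⠒⠒⠒⠀⠀
⠿⠀⠂⠿⣾⠂⠒⠀⠀
⠿⠀⠿⣿⠂⠂⣿⠀⠀
⠿⠀⠒⠒⣿⣿⠴⠀⠀
⠿⠀⠀⠀⠀⠀⠀⠀⠀
⠿⠿⠿⠿⠿⠿⠿⠿⠿

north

⠿⠀⠒⠿⠴⠂⠴⠀⠀
⠿⠀⠂⠒⠒⠿⠂⠀⠀
⠿⠀⣿⠒⠒⠒⣿⠀⠀
⠿⠀⠂⣿⠒⠒⣿⠀⠀
⠿⠀⠒⠒⣾⠒⠒⠀⠀
⠿⠀⠂⠿⣿⠂⠒⠀⠀
⠿⠀⠿⣿⠂⠂⣿⠀⠀
⠿⠀⠒⠒⣿⣿⠴⠀⠀
⠿⠀⠀⠀⠀⠀⠀⠀⠀

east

⠀⠒⠿⠴⠂⠴⠀⠀⠀
⠀⠂⠒⠒⠿⠂⠀⠀⠀
⠀⣿⠒⠒⠒⣿⠒⠀⠀
⠀⠂⣿⠒⠒⣿⠂⠀⠀
⠀⠒⠒⠒⣾⠒⣿⠀⠀
⠀⠂⠿⣿⠂⠒⠒⠀⠀
⠀⠿⣿⠂⠂⣿⠂⠀⠀
⠀⠒⠒⣿⣿⠴⠀⠀⠀
⠀⠀⠀⠀⠀⠀⠀⠀⠀

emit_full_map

⠒⠿⠴⠂⠴⠀
⠂⠒⠒⠿⠂⠀
⣿⠒⠒⠒⣿⠒
⠂⣿⠒⠒⣿⠂
⠒⠒⠒⣾⠒⣿
⠂⠿⣿⠂⠒⠒
⠿⣿⠂⠂⣿⠂
⠒⠒⣿⣿⠴⠀

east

⠒⠿⠴⠂⠴⠀⠀⠀⠀
⠂⠒⠒⠿⠂⠀⠀⠀⠀
⣿⠒⠒⠒⣿⠒⠴⠀⠀
⠂⣿⠒⠒⣿⠂⣿⠀⠀
⠒⠒⠒⠒⣾⣿⣿⠀⠀
⠂⠿⣿⠂⠒⠒⣿⠀⠀
⠿⣿⠂⠂⣿⠂⠴⠀⠀
⠒⠒⣿⣿⠴⠀⠀⠀⠀
⠀⠀⠀⠀⠀⠀⠀⠀⠀

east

⠿⠴⠂⠴⠀⠀⠀⠀⠀
⠒⠒⠿⠂⠀⠀⠀⠀⠀
⠒⠒⠒⣿⠒⠴⣿⠀⠀
⣿⠒⠒⣿⠂⣿⠒⠀⠀
⠒⠒⠒⠒⣾⣿⠂⠀⠀
⠿⣿⠂⠒⠒⣿⠒⠀⠀
⣿⠂⠂⣿⠂⠴⠿⠀⠀
⠒⣿⣿⠴⠀⠀⠀⠀⠀
⠀⠀⠀⠀⠀⠀⠀⠀⠀

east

⠴⠂⠴⠀⠀⠀⠀⠀⠀
⠒⠿⠂⠀⠀⠀⠀⠀⠀
⠒⠒⣿⠒⠴⣿⠒⠀⠀
⠒⠒⣿⠂⣿⠒⠒⠀⠀
⠒⠒⠒⣿⣾⠂⣿⠀⠀
⣿⠂⠒⠒⣿⠒⠿⠀⠀
⠂⠂⣿⠂⠴⠿⠂⠀⠀
⣿⣿⠴⠀⠀⠀⠀⠀⠀
⠀⠀⠀⠀⠀⠀⠀⠀⠀

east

⠂⠴⠀⠀⠀⠀⠀⠀⠀
⠿⠂⠀⠀⠀⠀⠀⠀⠀
⠒⣿⠒⠴⣿⠒⠒⠀⠀
⠒⣿⠂⣿⠒⠒⠒⠀⠀
⠒⠒⣿⣿⣾⣿⠂⠀⠀
⠂⠒⠒⣿⠒⠿⠂⠀⠀
⠂⣿⠂⠴⠿⠂⠒⠀⠀
⣿⠴⠀⠀⠀⠀⠀⠀⠀
⠀⠀⠀⠀⠀⠀⠀⠀⠀

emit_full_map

⠒⠿⠴⠂⠴⠀⠀⠀⠀⠀
⠂⠒⠒⠿⠂⠀⠀⠀⠀⠀
⣿⠒⠒⠒⣿⠒⠴⣿⠒⠒
⠂⣿⠒⠒⣿⠂⣿⠒⠒⠒
⠒⠒⠒⠒⠒⣿⣿⣾⣿⠂
⠂⠿⣿⠂⠒⠒⣿⠒⠿⠂
⠿⣿⠂⠂⣿⠂⠴⠿⠂⠒
⠒⠒⣿⣿⠴⠀⠀⠀⠀⠀

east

⠴⠀⠀⠀⠀⠀⠀⠀⠀
⠂⠀⠀⠀⠀⠀⠀⠀⠀
⣿⠒⠴⣿⠒⠒⣿⠀⠀
⣿⠂⣿⠒⠒⠒⣿⠀⠀
⠒⣿⣿⠂⣾⠂⠂⠀⠀
⠒⠒⣿⠒⠿⠂⠒⠀⠀
⣿⠂⠴⠿⠂⠒⠒⠀⠀
⠴⠀⠀⠀⠀⠀⠀⠀⠀
⠀⠀⠀⠀⠀⠀⠀⠀⠀

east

⠀⠀⠀⠀⠀⠀⠀⠀⠀
⠀⠀⠀⠀⠀⠀⠀⠀⠀
⠒⠴⣿⠒⠒⣿⠒⠀⠀
⠂⣿⠒⠒⠒⣿⣿⠀⠀
⣿⣿⠂⣿⣾⠂⠒⠀⠀
⠒⣿⠒⠿⠂⠒⣿⠀⠀
⠂⠴⠿⠂⠒⠒⣿⠀⠀
⠀⠀⠀⠀⠀⠀⠀⠀⠀
⠀⠀⠀⠀⠀⠀⠀⠀⠀

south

⠀⠀⠀⠀⠀⠀⠀⠀⠀
⠒⠴⣿⠒⠒⣿⠒⠀⠀
⠂⣿⠒⠒⠒⣿⣿⠀⠀
⣿⣿⠂⣿⠂⠂⠒⠀⠀
⠒⣿⠒⠿⣾⠒⣿⠀⠀
⠂⠴⠿⠂⠒⠒⣿⠀⠀
⠀⠀⠒⠴⣿⠴⣿⠀⠀
⠀⠀⠀⠀⠀⠀⠀⠀⠀
⠿⠿⠿⠿⠿⠿⠿⠿⠿

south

⠒⠴⣿⠒⠒⣿⠒⠀⠀
⠂⣿⠒⠒⠒⣿⣿⠀⠀
⣿⣿⠂⣿⠂⠂⠒⠀⠀
⠒⣿⠒⠿⠂⠒⣿⠀⠀
⠂⠴⠿⠂⣾⠒⣿⠀⠀
⠀⠀⠒⠴⣿⠴⣿⠀⠀
⠀⠀⠒⠒⠂⠂⠂⠀⠀
⠿⠿⠿⠿⠿⠿⠿⠿⠿
⠿⠿⠿⠿⠿⠿⠿⠿⠿

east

⠴⣿⠒⠒⣿⠒⠀⠀⠀
⣿⠒⠒⠒⣿⣿⠀⠀⠀
⣿⠂⣿⠂⠂⠒⠂⠀⠀
⣿⠒⠿⠂⠒⣿⠒⠀⠀
⠴⠿⠂⠒⣾⣿⠴⠀⠀
⠀⠒⠴⣿⠴⣿⣿⠀⠀
⠀⠒⠒⠂⠂⠂⠒⠀⠀
⠿⠿⠿⠿⠿⠿⠿⠿⠿
⠿⠿⠿⠿⠿⠿⠿⠿⠿

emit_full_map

⠒⠿⠴⠂⠴⠀⠀⠀⠀⠀⠀⠀⠀
⠂⠒⠒⠿⠂⠀⠀⠀⠀⠀⠀⠀⠀
⣿⠒⠒⠒⣿⠒⠴⣿⠒⠒⣿⠒⠀
⠂⣿⠒⠒⣿⠂⣿⠒⠒⠒⣿⣿⠀
⠒⠒⠒⠒⠒⣿⣿⠂⣿⠂⠂⠒⠂
⠂⠿⣿⠂⠒⠒⣿⠒⠿⠂⠒⣿⠒
⠿⣿⠂⠂⣿⠂⠴⠿⠂⠒⣾⣿⠴
⠒⠒⣿⣿⠴⠀⠀⠒⠴⣿⠴⣿⣿
⠀⠀⠀⠀⠀⠀⠀⠒⠒⠂⠂⠂⠒

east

⣿⠒⠒⣿⠒⠀⠀⠀⠀
⠒⠒⠒⣿⣿⠀⠀⠀⠀
⠂⣿⠂⠂⠒⠂⣿⠀⠀
⠒⠿⠂⠒⣿⠒⠴⠀⠀
⠿⠂⠒⠒⣾⠴⠴⠀⠀
⠒⠴⣿⠴⣿⣿⣿⠀⠀
⠒⠒⠂⠂⠂⠒⠴⠀⠀
⠿⠿⠿⠿⠿⠿⠿⠿⠿
⠿⠿⠿⠿⠿⠿⠿⠿⠿

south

⠒⠒⠒⣿⣿⠀⠀⠀⠀
⠂⣿⠂⠂⠒⠂⣿⠀⠀
⠒⠿⠂⠒⣿⠒⠴⠀⠀
⠿⠂⠒⠒⣿⠴⠴⠀⠀
⠒⠴⣿⠴⣾⣿⣿⠀⠀
⠒⠒⠂⠂⠂⠒⠴⠀⠀
⠿⠿⠿⠿⠿⠿⠿⠿⠿
⠿⠿⠿⠿⠿⠿⠿⠿⠿
⠿⠿⠿⠿⠿⠿⠿⠿⠿

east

⠒⠒⣿⣿⠀⠀⠀⠀⠀
⣿⠂⠂⠒⠂⣿⠀⠀⠀
⠿⠂⠒⣿⠒⠴⠂⠀⠀
⠂⠒⠒⣿⠴⠴⠿⠀⠀
⠴⣿⠴⣿⣾⣿⠒⠀⠀
⠒⠂⠂⠂⠒⠴⠒⠀⠀
⠿⠿⠿⠿⠿⠿⠿⠿⠿
⠿⠿⠿⠿⠿⠿⠿⠿⠿
⠿⠿⠿⠿⠿⠿⠿⠿⠿

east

⠒⣿⣿⠀⠀⠀⠀⠀⠀
⠂⠂⠒⠂⣿⠀⠀⠀⠀
⠂⠒⣿⠒⠴⠂⠂⠀⠀
⠒⠒⣿⠴⠴⠿⣿⠀⠀
⣿⠴⣿⣿⣾⠒⠒⠀⠀
⠂⠂⠂⠒⠴⠒⠒⠀⠀
⠿⠿⠿⠿⠿⠿⠿⠿⠿
⠿⠿⠿⠿⠿⠿⠿⠿⠿
⠿⠿⠿⠿⠿⠿⠿⠿⠿

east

⣿⣿⠀⠀⠀⠀⠀⠀⠀
⠂⠒⠂⣿⠀⠀⠀⠀⠀
⠒⣿⠒⠴⠂⠂⠒⠀⠀
⠒⣿⠴⠴⠿⣿⠒⠀⠀
⠴⣿⣿⣿⣾⠒⣿⠀⠀
⠂⠂⠒⠴⠒⠒⣿⠀⠀
⠿⠿⠿⠿⠿⠿⠿⠿⠿
⠿⠿⠿⠿⠿⠿⠿⠿⠿
⠿⠿⠿⠿⠿⠿⠿⠿⠿

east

⣿⠀⠀⠀⠀⠀⠀⠀⠀
⠒⠂⣿⠀⠀⠀⠀⠀⠀
⣿⠒⠴⠂⠂⠒⠒⠀⠀
⣿⠴⠴⠿⣿⠒⠂⠀⠀
⣿⣿⣿⠒⣾⣿⣿⠀⠀
⠂⠒⠴⠒⠒⣿⣿⠀⠀
⠿⠿⠿⠿⠿⠿⠿⠿⠿
⠿⠿⠿⠿⠿⠿⠿⠿⠿
⠿⠿⠿⠿⠿⠿⠿⠿⠿

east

⠀⠀⠀⠀⠀⠀⠀⠀⠀
⠂⣿⠀⠀⠀⠀⠀⠀⠀
⠒⠴⠂⠂⠒⠒⠴⠀⠀
⠴⠴⠿⣿⠒⠂⠂⠀⠀
⣿⣿⠒⠒⣾⣿⣿⠀⠀
⠒⠴⠒⠒⣿⣿⠂⠀⠀
⠿⠿⠿⠿⠿⠿⠿⠿⠿
⠿⠿⠿⠿⠿⠿⠿⠿⠿
⠿⠿⠿⠿⠿⠿⠿⠿⠿

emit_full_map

⠒⠿⠴⠂⠴⠀⠀⠀⠀⠀⠀⠀⠀⠀⠀⠀⠀⠀⠀
⠂⠒⠒⠿⠂⠀⠀⠀⠀⠀⠀⠀⠀⠀⠀⠀⠀⠀⠀
⣿⠒⠒⠒⣿⠒⠴⣿⠒⠒⣿⠒⠀⠀⠀⠀⠀⠀⠀
⠂⣿⠒⠒⣿⠂⣿⠒⠒⠒⣿⣿⠀⠀⠀⠀⠀⠀⠀
⠒⠒⠒⠒⠒⣿⣿⠂⣿⠂⠂⠒⠂⣿⠀⠀⠀⠀⠀
⠂⠿⣿⠂⠒⠒⣿⠒⠿⠂⠒⣿⠒⠴⠂⠂⠒⠒⠴
⠿⣿⠂⠂⣿⠂⠴⠿⠂⠒⠒⣿⠴⠴⠿⣿⠒⠂⠂
⠒⠒⣿⣿⠴⠀⠀⠒⠴⣿⠴⣿⣿⣿⠒⠒⣾⣿⣿
⠀⠀⠀⠀⠀⠀⠀⠒⠒⠂⠂⠂⠒⠴⠒⠒⣿⣿⠂

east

⠀⠀⠀⠀⠀⠀⠀⠀⠀
⣿⠀⠀⠀⠀⠀⠀⠀⠀
⠴⠂⠂⠒⠒⠴⠿⠀⠀
⠴⠿⣿⠒⠂⠂⠿⠀⠀
⣿⠒⠒⣿⣾⣿⠒⠀⠀
⠴⠒⠒⣿⣿⠂⠒⠀⠀
⠿⠿⠿⠿⠿⠿⠿⠿⠿
⠿⠿⠿⠿⠿⠿⠿⠿⠿
⠿⠿⠿⠿⠿⠿⠿⠿⠿

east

⠀⠀⠀⠀⠀⠀⠀⠀⠀
⠀⠀⠀⠀⠀⠀⠀⠀⠀
⠂⠂⠒⠒⠴⠿⣿⠀⠀
⠿⣿⠒⠂⠂⠿⠂⠀⠀
⠒⠒⣿⣿⣾⠒⣿⠀⠀
⠒⠒⣿⣿⠂⠒⣿⠀⠀
⠿⠿⠿⠿⠿⠿⠿⠿⠿
⠿⠿⠿⠿⠿⠿⠿⠿⠿
⠿⠿⠿⠿⠿⠿⠿⠿⠿

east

⠀⠀⠀⠀⠀⠀⠀⠀⠀
⠀⠀⠀⠀⠀⠀⠀⠀⠀
⠂⠒⠒⠴⠿⣿⠒⠀⠀
⣿⠒⠂⠂⠿⠂⠒⠀⠀
⠒⣿⣿⣿⣾⣿⠂⠀⠀
⠒⣿⣿⠂⠒⣿⠴⠀⠀
⠿⠿⠿⠿⠿⠿⠿⠿⠿
⠿⠿⠿⠿⠿⠿⠿⠿⠿
⠿⠿⠿⠿⠿⠿⠿⠿⠿

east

⠀⠀⠀⠀⠀⠀⠀⠀⠀
⠀⠀⠀⠀⠀⠀⠀⠀⠀
⠒⠒⠴⠿⣿⠒⠒⠀⠀
⠒⠂⠂⠿⠂⠒⠿⠀⠀
⣿⣿⣿⠒⣾⠂⠂⠀⠀
⣿⣿⠂⠒⣿⠴⠿⠀⠀
⠿⠿⠿⠿⠿⠿⠿⠿⠿
⠿⠿⠿⠿⠿⠿⠿⠿⠿
⠿⠿⠿⠿⠿⠿⠿⠿⠿

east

⠀⠀⠀⠀⠀⠀⠀⠀⠀
⠀⠀⠀⠀⠀⠀⠀⠀⠀
⠒⠴⠿⣿⠒⠒⣿⠀⠀
⠂⠂⠿⠂⠒⠿⣿⠀⠀
⣿⣿⠒⣿⣾⠂⠂⠀⠀
⣿⠂⠒⣿⠴⠿⠒⠀⠀
⠿⠿⠿⠿⠿⠿⠿⠿⠿
⠿⠿⠿⠿⠿⠿⠿⠿⠿
⠿⠿⠿⠿⠿⠿⠿⠿⠿

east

⠀⠀⠀⠀⠀⠀⠀⠀⠀
⠀⠀⠀⠀⠀⠀⠀⠀⠀
⠴⠿⣿⠒⠒⣿⠒⠀⠀
⠂⠿⠂⠒⠿⣿⠒⠀⠀
⣿⠒⣿⠂⣾⠂⣿⠀⠀
⠂⠒⣿⠴⠿⠒⣿⠀⠀
⠿⠿⠿⠿⠿⠿⠿⠿⠿
⠿⠿⠿⠿⠿⠿⠿⠿⠿
⠿⠿⠿⠿⠿⠿⠿⠿⠿

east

⠀⠀⠀⠀⠀⠀⠀⠀⠀
⠀⠀⠀⠀⠀⠀⠀⠀⠀
⠿⣿⠒⠒⣿⠒⠴⠀⠀
⠿⠂⠒⠿⣿⠒⠒⠀⠀
⠒⣿⠂⠂⣾⣿⠒⠀⠀
⠒⣿⠴⠿⠒⣿⠒⠀⠀
⠿⠿⠿⠿⠿⠿⠿⠿⠿
⠿⠿⠿⠿⠿⠿⠿⠿⠿
⠿⠿⠿⠿⠿⠿⠿⠿⠿

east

⠀⠀⠀⠀⠀⠀⠀⠀⠀
⠀⠀⠀⠀⠀⠀⠀⠀⠀
⣿⠒⠒⣿⠒⠴⠿⠀⠀
⠂⠒⠿⣿⠒⠒⠒⠀⠀
⣿⠂⠂⠂⣾⠒⣿⠀⠀
⣿⠴⠿⠒⣿⠒⣿⠀⠀
⠿⠿⠿⠿⠿⠿⠿⠿⠿
⠿⠿⠿⠿⠿⠿⠿⠿⠿
⠿⠿⠿⠿⠿⠿⠿⠿⠿

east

⠀⠀⠀⠀⠀⠀⠀⠀⠿
⠀⠀⠀⠀⠀⠀⠀⠀⠿
⠒⠒⣿⠒⠴⠿⠒⠀⠿
⠒⠿⣿⠒⠒⠒⠒⠀⠿
⠂⠂⠂⣿⣾⣿⠒⠀⠿
⠴⠿⠒⣿⠒⣿⠒⠀⠿
⠿⠿⠿⠿⠿⠿⠿⠿⠿
⠿⠿⠿⠿⠿⠿⠿⠿⠿
⠿⠿⠿⠿⠿⠿⠿⠿⠿

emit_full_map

⠒⠿⠴⠂⠴⠀⠀⠀⠀⠀⠀⠀⠀⠀⠀⠀⠀⠀⠀⠀⠀⠀⠀⠀⠀⠀⠀⠀
⠂⠒⠒⠿⠂⠀⠀⠀⠀⠀⠀⠀⠀⠀⠀⠀⠀⠀⠀⠀⠀⠀⠀⠀⠀⠀⠀⠀
⣿⠒⠒⠒⣿⠒⠴⣿⠒⠒⣿⠒⠀⠀⠀⠀⠀⠀⠀⠀⠀⠀⠀⠀⠀⠀⠀⠀
⠂⣿⠒⠒⣿⠂⣿⠒⠒⠒⣿⣿⠀⠀⠀⠀⠀⠀⠀⠀⠀⠀⠀⠀⠀⠀⠀⠀
⠒⠒⠒⠒⠒⣿⣿⠂⣿⠂⠂⠒⠂⣿⠀⠀⠀⠀⠀⠀⠀⠀⠀⠀⠀⠀⠀⠀
⠂⠿⣿⠂⠒⠒⣿⠒⠿⠂⠒⣿⠒⠴⠂⠂⠒⠒⠴⠿⣿⠒⠒⣿⠒⠴⠿⠒
⠿⣿⠂⠂⣿⠂⠴⠿⠂⠒⠒⣿⠴⠴⠿⣿⠒⠂⠂⠿⠂⠒⠿⣿⠒⠒⠒⠒
⠒⠒⣿⣿⠴⠀⠀⠒⠴⣿⠴⣿⣿⣿⠒⠒⣿⣿⣿⠒⣿⠂⠂⠂⣿⣾⣿⠒
⠀⠀⠀⠀⠀⠀⠀⠒⠒⠂⠂⠂⠒⠴⠒⠒⣿⣿⠂⠒⣿⠴⠿⠒⣿⠒⣿⠒


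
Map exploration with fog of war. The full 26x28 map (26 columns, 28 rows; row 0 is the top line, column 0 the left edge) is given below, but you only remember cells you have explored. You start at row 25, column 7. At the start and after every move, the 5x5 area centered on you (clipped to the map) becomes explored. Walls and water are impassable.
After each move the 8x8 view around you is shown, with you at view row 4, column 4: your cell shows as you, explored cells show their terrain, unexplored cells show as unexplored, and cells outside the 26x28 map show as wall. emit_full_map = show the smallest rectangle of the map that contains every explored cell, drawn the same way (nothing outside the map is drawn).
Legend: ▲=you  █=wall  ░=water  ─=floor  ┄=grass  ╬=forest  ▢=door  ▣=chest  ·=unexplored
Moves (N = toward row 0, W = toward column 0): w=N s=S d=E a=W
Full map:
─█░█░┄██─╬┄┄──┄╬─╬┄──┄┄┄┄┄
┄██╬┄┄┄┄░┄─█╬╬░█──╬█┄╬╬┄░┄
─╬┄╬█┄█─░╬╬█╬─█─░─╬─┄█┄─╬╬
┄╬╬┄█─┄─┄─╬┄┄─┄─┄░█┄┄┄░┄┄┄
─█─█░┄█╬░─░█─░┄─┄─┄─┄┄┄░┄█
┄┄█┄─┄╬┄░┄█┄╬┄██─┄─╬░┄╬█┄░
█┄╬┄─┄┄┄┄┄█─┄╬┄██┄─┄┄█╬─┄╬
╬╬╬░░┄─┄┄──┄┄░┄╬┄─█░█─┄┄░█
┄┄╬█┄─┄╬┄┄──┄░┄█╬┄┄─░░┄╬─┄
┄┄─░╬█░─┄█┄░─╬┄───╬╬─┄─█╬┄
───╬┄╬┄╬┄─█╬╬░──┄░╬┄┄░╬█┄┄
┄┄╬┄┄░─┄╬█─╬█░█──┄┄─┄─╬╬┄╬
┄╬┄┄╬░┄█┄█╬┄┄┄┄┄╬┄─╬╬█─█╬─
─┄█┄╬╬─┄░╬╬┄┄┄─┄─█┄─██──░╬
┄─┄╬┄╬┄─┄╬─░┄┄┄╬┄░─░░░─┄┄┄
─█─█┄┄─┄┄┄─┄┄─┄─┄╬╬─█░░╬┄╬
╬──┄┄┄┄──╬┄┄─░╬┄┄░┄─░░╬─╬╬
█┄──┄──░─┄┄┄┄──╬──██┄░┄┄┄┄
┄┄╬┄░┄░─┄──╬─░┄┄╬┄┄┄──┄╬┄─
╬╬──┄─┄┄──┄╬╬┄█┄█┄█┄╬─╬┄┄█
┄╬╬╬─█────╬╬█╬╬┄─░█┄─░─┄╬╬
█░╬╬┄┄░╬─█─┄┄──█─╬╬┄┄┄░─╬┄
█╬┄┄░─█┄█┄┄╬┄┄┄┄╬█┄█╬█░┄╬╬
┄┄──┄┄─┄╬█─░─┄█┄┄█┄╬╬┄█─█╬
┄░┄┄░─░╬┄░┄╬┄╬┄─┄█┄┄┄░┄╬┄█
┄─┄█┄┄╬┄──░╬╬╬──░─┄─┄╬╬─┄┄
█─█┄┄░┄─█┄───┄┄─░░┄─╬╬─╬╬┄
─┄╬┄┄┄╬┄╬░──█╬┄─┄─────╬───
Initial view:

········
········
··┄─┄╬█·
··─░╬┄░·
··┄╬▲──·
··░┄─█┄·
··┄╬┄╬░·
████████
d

········
········
·┄─┄╬█─·
·─░╬┄░┄·
·┄╬┄▲─░·
·░┄─█┄─·
·┄╬┄╬░─·
████████

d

········
········
┄─┄╬█─░·
─░╬┄░┄╬·
┄╬┄─▲░╬·
░┄─█┄──·
┄╬┄╬░──·
████████

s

········
┄─┄╬█─░·
─░╬┄░┄╬·
┄╬┄──░╬·
░┄─█▲──·
┄╬┄╬░──·
████████
████████

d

········
─┄╬█─░··
░╬┄░┄╬┄·
╬┄──░╬╬·
┄─█┄▲──·
╬┄╬░──█·
████████
████████

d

········
┄╬█─░···
╬┄░┄╬┄╬·
┄──░╬╬╬·
─█┄─▲─┄·
┄╬░──█╬·
████████
████████

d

········
╬█─░····
┄░┄╬┄╬┄·
──░╬╬╬─·
█┄──▲┄┄·
╬░──█╬┄·
████████
████████

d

········
█─░·····
░┄╬┄╬┄─·
─░╬╬╬──·
┄───▲┄─·
░──█╬┄─·
████████
████████

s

█─░·····
░┄╬┄╬┄─·
─░╬╬╬──·
┄───┄┄─·
░──█▲┄─·
████████
████████
████████

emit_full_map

┄─┄╬█─░····
─░╬┄░┄╬┄╬┄─
┄╬┄──░╬╬╬──
░┄─█┄───┄┄─
┄╬┄╬░──█▲┄─

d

─░······
┄╬┄╬┄─··
░╬╬╬──░·
───┄┄─░·
──█╬▲─┄·
████████
████████
████████

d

░·······
╬┄╬┄─···
╬╬╬──░─·
──┄┄─░░·
─█╬┄▲┄─·
████████
████████
████████

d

········
┄╬┄─····
╬╬──░─┄·
─┄┄─░░┄·
█╬┄─▲──·
████████
████████
████████

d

········
╬┄─·····
╬──░─┄─·
┄┄─░░┄─·
╬┄─┄▲──·
████████
████████
████████

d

········
┄─······
──░─┄─┄·
┄─░░┄─╬·
┄─┄─▲──·
████████
████████
████████

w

········
········
┄─┄█┄┄┄·
──░─┄─┄·
┄─░░▲─╬·
┄─┄────·
████████
████████

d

········
········
─┄█┄┄┄░·
─░─┄─┄╬·
─░░┄▲╬╬·
─┄─────·
████████
████████

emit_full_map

┄─┄╬█─░··········
─░╬┄░┄╬┄╬┄─┄█┄┄┄░
┄╬┄──░╬╬╬──░─┄─┄╬
░┄─█┄───┄┄─░░┄▲╬╬
┄╬┄╬░──█╬┄─┄─────

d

········
········
┄█┄┄┄░┄·
░─┄─┄╬╬·
░░┄─▲╬─·
┄─────╬·
████████
████████

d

········
········
█┄┄┄░┄╬·
─┄─┄╬╬─·
░┄─╬▲─╬·
─────╬─·
████████
████████

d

········
········
┄┄┄░┄╬┄·
┄─┄╬╬─┄·
┄─╬╬▲╬╬·
────╬──·
████████
████████

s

········
┄┄┄░┄╬┄·
┄─┄╬╬─┄·
┄─╬╬─╬╬·
────▲──·
████████
████████
████████

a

········
█┄┄┄░┄╬┄
─┄─┄╬╬─┄
░┄─╬╬─╬╬
────▲╬──
████████
████████
████████

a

········
┄█┄┄┄░┄╬
░─┄─┄╬╬─
░░┄─╬╬─╬
┄───▲─╬─
████████
████████
████████

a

········
─┄█┄┄┄░┄
─░─┄─┄╬╬
─░░┄─╬╬─
─┄──▲──╬
████████
████████
████████

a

········
┄─┄█┄┄┄░
──░─┄─┄╬
┄─░░┄─╬╬
┄─┄─▲───
████████
████████
████████

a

········
╬┄─┄█┄┄┄
╬──░─┄─┄
┄┄─░░┄─╬
╬┄─┄▲───
████████
████████
████████

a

········
┄╬┄─┄█┄┄
╬╬──░─┄─
─┄┄─░░┄─
█╬┄─▲───
████████
████████
████████

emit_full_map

┄─┄╬█─░·············
─░╬┄░┄╬┄╬┄─┄█┄┄┄░┄╬┄
┄╬┄──░╬╬╬──░─┄─┄╬╬─┄
░┄─█┄───┄┄─░░┄─╬╬─╬╬
┄╬┄╬░──█╬┄─▲─────╬──

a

░·······
╬┄╬┄─┄█┄
╬╬╬──░─┄
──┄┄─░░┄
─█╬┄▲┄──
████████
████████
████████

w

········
░·······
╬┄╬┄─┄█┄
╬╬╬──░─┄
──┄┄▲░░┄
─█╬┄─┄──
████████
████████

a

········
─░······
┄╬┄╬┄─┄█
░╬╬╬──░─
───┄▲─░░
──█╬┄─┄─
████████
████████

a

········
█─░·····
░┄╬┄╬┄─┄
─░╬╬╬──░
┄───▲┄─░
░──█╬┄─┄
████████
████████

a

········
╬█─░····
┄░┄╬┄╬┄─
──░╬╬╬──
█┄──▲┄┄─
╬░──█╬┄─
████████
████████

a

········
┄╬█─░···
╬┄░┄╬┄╬┄
┄──░╬╬╬─
─█┄─▲─┄┄
┄╬░──█╬┄
████████
████████

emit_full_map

┄─┄╬█─░·············
─░╬┄░┄╬┄╬┄─┄█┄┄┄░┄╬┄
┄╬┄──░╬╬╬──░─┄─┄╬╬─┄
░┄─█┄─▲─┄┄─░░┄─╬╬─╬╬
┄╬┄╬░──█╬┄─┄─────╬──


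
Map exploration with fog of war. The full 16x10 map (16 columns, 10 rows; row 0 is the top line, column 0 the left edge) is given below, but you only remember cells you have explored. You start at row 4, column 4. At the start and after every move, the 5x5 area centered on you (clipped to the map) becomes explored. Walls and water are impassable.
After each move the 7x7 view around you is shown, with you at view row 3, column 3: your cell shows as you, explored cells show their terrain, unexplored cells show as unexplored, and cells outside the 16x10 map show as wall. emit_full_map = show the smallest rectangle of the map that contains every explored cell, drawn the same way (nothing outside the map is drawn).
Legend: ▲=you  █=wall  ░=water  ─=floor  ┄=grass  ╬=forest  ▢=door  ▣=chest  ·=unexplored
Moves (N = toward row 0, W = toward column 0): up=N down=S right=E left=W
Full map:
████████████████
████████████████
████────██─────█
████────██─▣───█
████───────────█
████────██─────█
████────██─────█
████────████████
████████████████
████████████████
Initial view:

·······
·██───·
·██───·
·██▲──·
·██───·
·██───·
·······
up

·······
·█████·
·██───·
·██▲──·
·██───·
·██───·
·██───·

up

███████
·█████·
·█████·
·██▲──·
·██───·
·██───·
·██───·

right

███████
██████·
██████·
██─▲──·
██────·
██────·
██───··

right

███████
██████·
██████·
█──▲─█·
█────█·
█─────·
█───···

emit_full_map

███████
███████
██──▲─█
██────█
██─────
██───··
██───··

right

███████
██████·
██████·
───▲██·
────██·
──────·
───····

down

██████·
██████·
────██·
───▲██·
──────·
────██·
───····

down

██████·
────██·
────██·
───▲──·
────██·
────██·
·······

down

────██·
────██·
──────·
───▲██·
────██·
·───██·
·······

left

█────██
█────██
█──────
█──▲─██
█────██
·────██
·······

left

██────█
██────█
██─────
██─▲──█
██────█
·█────█
·······

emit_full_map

████████
████████
██────██
██────██
██──────
██─▲──██
██────██
·█────██

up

███████
██────█
██────█
██─▲───
██────█
██────█
·█────█

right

███████
█────██
█────██
█──▲───
█────██
█────██
█────██

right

██████·
────██·
────██·
───▲──·
────██·
────██·
────██·

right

█████··
───██─·
───██─·
───▲──·
───██─·
───██─·
───██··

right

████···
──██──·
──██─▣·
───▲──·
──██──·
──██──·
──██···

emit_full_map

████████··
████████··
██────██──
██────██─▣
██─────▲──
██────██──
██────██──
·█────██··

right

███····
─██───·
─██─▣─·
───▲──·
─██───·
─██───·
─██····

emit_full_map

████████···
████████···
██────██───
██────██─▣─
██──────▲──
██────██───
██────██───
·█────██···


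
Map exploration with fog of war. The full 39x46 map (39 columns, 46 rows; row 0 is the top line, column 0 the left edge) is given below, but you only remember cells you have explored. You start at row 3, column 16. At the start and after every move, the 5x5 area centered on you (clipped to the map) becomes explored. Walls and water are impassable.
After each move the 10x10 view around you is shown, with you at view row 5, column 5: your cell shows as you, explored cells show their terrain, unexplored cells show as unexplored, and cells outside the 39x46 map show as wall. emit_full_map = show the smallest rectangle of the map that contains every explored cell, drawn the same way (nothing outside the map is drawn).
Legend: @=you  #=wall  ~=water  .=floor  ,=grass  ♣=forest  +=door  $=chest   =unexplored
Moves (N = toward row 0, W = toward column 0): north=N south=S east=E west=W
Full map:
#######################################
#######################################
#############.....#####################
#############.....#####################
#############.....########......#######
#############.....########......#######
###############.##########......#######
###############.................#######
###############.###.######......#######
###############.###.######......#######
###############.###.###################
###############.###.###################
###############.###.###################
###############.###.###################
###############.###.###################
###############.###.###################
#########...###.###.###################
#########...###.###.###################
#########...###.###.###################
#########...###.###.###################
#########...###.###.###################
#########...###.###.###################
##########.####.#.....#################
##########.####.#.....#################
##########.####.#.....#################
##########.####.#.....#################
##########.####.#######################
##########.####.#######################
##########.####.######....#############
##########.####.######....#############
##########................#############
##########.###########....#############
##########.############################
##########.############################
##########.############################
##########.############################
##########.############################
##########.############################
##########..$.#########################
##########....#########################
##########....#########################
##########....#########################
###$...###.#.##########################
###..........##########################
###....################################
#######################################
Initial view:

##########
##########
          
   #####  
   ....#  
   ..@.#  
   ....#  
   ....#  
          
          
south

##########
          
   #####  
   ....#  
   ....#  
   ..@.#  
   ....#  
   #.###  
          
          

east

##########
          
  #####   
  ....##  
  ....##  
  ...@##  
  ....##  
  #.####  
          
          

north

##########
##########
          
  ######  
  ....##  
  ...@##  
  ....##  
  ....##  
  #.####  
          

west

##########
##########
          
   ###### 
   ....## 
   ..@.## 
   ....## 
   ....## 
   #.#### 
          

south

##########
          
   ###### 
   ....## 
   ....## 
   ..@.## 
   ....## 
   #.#### 
          
          

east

##########
          
  ######  
  ....##  
  ....##  
  ...@##  
  ....##  
  #.####  
          
          

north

##########
##########
          
  ######  
  ....##  
  ...@##  
  ....##  
  ....##  
  #.####  
          

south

##########
          
  ######  
  ....##  
  ....##  
  ...@##  
  ....##  
  #.####  
          
          

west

##########
          
   ###### 
   ....## 
   ....## 
   ..@.## 
   ....## 
   #.#### 
          
          

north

##########
##########
          
   ###### 
   ....## 
   ..@.## 
   ....## 
   ....## 
   #.#### 
          

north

##########
##########
##########
   #####  
   ###### 
   ..@.## 
   ....## 
   ....## 
   ....## 
   #.#### 

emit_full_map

##### 
######
..@.##
....##
....##
....##
#.####

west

##########
##########
##########
   ###### 
   #######
   ..@..##
   .....##
   .....##
    ....##
    #.####

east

##########
##########
##########
  ######  
  ####### 
  ...@.## 
  .....## 
  .....## 
   ....## 
   #.#### 

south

##########
##########
  ######  
  ####### 
  .....## 
  ...@.## 
  .....## 
   ....## 
   #.#### 
          

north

##########
##########
##########
  ######  
  ####### 
  ...@.## 
  .....## 
  .....## 
   ....## 
   #.#### 

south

##########
##########
  ######  
  ####### 
  .....## 
  ...@.## 
  .....## 
   ....## 
   #.#### 
          

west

##########
##########
   ###### 
   #######
   .....##
   ..@..##
   .....##
   .....##
    #.####
          

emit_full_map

###### 
#######
.....##
..@..##
.....##
.....##
 #.####

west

##########
##########
    ######
   #######
   #.....#
   #.@...#
   #.....#
   #.....#
     #.###
          

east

##########
##########
   ###### 
  ########
  #.....##
  #..@..##
  #.....##
  #.....##
    #.####
          

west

##########
##########
    ######
   #######
   #.....#
   #.@...#
   #.....#
   #.....#
     #.###
          

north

##########
##########
##########
   #######
   #######
   #.@...#
   #.....#
   #.....#
   #.....#
     #.###

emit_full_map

####### 
########
#.@...##
#.....##
#.....##
#.....##
  #.####

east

##########
##########
##########
  ####### 
  ########
  #..@..##
  #.....##
  #.....##
  #.....##
    #.####

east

##########
##########
##########
 #######  
 ######## 
 #...@.## 
 #.....## 
 #.....## 
 #.....## 
   #.#### 

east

##########
##########
##########
########  
########  
#....@##  
#.....##  
#.....##  
#.....##  
  #.####  

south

##########
##########
########  
########  
#.....##  
#....@##  
#.....##  
#.....##  
  #.####  
          

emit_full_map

########
########
#.....##
#....@##
#.....##
#.....##
  #.####

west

##########
##########
 ######## 
 ######## 
 #.....## 
 #...@.## 
 #.....## 
 #.....## 
   #.#### 
          

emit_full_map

########
########
#.....##
#...@.##
#.....##
#.....##
  #.####


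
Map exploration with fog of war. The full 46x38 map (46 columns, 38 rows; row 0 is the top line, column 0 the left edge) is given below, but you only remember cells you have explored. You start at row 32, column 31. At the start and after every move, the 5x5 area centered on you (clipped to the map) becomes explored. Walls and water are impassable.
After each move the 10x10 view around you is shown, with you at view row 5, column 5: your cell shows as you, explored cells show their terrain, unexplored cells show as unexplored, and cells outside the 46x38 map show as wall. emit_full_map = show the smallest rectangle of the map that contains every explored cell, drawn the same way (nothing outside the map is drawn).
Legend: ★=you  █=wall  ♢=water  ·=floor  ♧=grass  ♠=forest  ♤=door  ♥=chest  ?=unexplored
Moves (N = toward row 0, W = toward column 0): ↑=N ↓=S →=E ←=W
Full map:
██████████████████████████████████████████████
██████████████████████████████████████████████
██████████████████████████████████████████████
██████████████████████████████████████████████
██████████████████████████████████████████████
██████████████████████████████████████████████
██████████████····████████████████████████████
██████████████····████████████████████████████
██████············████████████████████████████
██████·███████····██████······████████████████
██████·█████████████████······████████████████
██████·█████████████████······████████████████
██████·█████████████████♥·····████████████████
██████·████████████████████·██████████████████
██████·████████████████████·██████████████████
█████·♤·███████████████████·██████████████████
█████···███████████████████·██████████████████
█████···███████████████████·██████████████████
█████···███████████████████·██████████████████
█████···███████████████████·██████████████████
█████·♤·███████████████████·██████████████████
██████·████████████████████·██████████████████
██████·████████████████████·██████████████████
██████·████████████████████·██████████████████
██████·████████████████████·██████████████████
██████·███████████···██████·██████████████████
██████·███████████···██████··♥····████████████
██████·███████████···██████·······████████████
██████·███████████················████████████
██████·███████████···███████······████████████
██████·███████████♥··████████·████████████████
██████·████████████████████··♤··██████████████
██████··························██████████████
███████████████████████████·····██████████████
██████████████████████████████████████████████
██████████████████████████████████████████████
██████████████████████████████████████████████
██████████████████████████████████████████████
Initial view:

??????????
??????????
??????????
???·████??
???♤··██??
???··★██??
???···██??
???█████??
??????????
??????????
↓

??????????
??????????
???·████??
???♤··██??
???···██??
???··★██??
???█████??
???█████??
??????????
??????????

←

??????????
??????????
????·████?
???·♤··██?
???····██?
???··★·██?
???██████?
???██████?
??????????
??????????

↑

??????????
??????????
??????????
???█·████?
???·♤··██?
???··★·██?
???····██?
???██████?
???██████?
??????????

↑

??????????
??????????
??????????
???·····??
???█·████?
???·♤★·██?
???····██?
???····██?
???██████?
???██████?

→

??????????
??????????
??????????
??······??
??█·████??
??·♤·★██??
??····██??
??····██??
??██████??
??██████??

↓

??????????
??????????
??······??
??█·████??
??·♤··██??
??···★██??
??····██??
??██████??
??██████??
??????????

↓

??????????
??······??
??█·████??
??·♤··██??
??····██??
??···★██??
??██████??
??██████??
??????????
??????????

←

??????????
???······?
???█·████?
???·♤··██?
???····██?
???··★·██?
???██████?
???██████?
??????????
??????????

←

??????????
????······
????█·████
???··♤··██
???·····██
???··★··██
???███████
???███████
??????????
??????????

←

??????????
?????·····
?????█·███
???█··♤··█
???······█
???█·★···█
???███████
???███████
??????????
??????????

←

??????????
??????····
??????█·██
???██··♤··
???·······
???██★····
???███████
???███████
??????????
??????????

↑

??????????
??????????
??????····
???████·██
???██··♤··
???··★····
???██·····
???███████
???███████
??????????

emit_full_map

???······
████·████
██··♤··██
··★····██
██·····██
█████████
█████████

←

??????????
??????????
???????···
???█████·█
???███··♤·
???··★····
???███····
???███████
????██████
??????????

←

??????????
??????????
????????··
???██████·
???████··♤
???··★····
???████···
???███████
?????█████
??????????

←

??????????
??????????
?????????·
???███████
???█████··
???··★····
???█████··
???███████
??????████
??????????

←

??????????
??????????
??????????
???███████
???██████·
???··★····
???██████·
???███████
???????███
??????????

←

??????????
??????????
??????????
???·██████
???███████
???··★····
???███████
???███████
????????██
??????????

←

??????????
??????????
??????????
???··█████
???███████
???··★····
???███████
???███████
?????????█
??????????

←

??????????
??????????
??????????
???♥··████
???███████
???··★····
???███████
???███████
??????????
??????????

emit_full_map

??????????······
♥··████████·████
█████████··♤··██
··★···········██
█████████·····██
████████████████
???????█████████

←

??????????
??????????
??????????
???█♥··███
???███████
???··★····
???███████
???███████
??????????
??????????

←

??????????
??????????
??????????
???██♥··██
???███████
???··★····
???███████
???███████
??????????
??????????

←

??????????
??????????
??????????
???███♥··█
???███████
???··★····
???███████
???███████
??????????
??????????

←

??????????
??????????
??????????
???████♥··
???███████
???··★····
???███████
???███████
??????????
??????????

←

??????????
??????????
??????????
???█████♥·
???███████
???··★····
???███████
???███████
??????????
??????????

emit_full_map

???????????????······
█████♥··████████·████
██████████████··♤··██
··★················██
██████████████·····██
█████████████████████
????????????█████████

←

??????????
??????????
??????????
???██████♥
???███████
???··★····
???███████
???███████
??????????
??????????

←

??????????
??????????
??????????
???███████
???███████
???··★····
???███████
???███████
??????????
??????????

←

??????????
??????????
??????????
???███████
???███████
???··★····
???███████
???███████
??????????
??????????

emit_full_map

??????????????????······
████████♥··████████·████
█████████████████··♤··██
··★···················██
█████████████████·····██
████████████████████████
???????????????█████████
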